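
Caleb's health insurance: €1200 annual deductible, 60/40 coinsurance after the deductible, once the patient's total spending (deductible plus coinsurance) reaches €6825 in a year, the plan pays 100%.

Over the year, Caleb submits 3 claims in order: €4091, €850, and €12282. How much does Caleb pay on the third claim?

#1 (€4091): €1200 to deductible, leaving €2891; coinsurance €2891 × 40% = €1156.40. Patient owes €2356.40 (running OOP €2356.40).
#2 (€850): deductible already satisfied, so patient's share is 40% × €850 = €340. Cost to patient: €340. OOP to date €2696.40.
#3 (€12282): deductible already satisfied, so patient's share is 40% × €12282 = €4912.80. Adding that to €2696.40 gives €7609.20, past the €6825 cap; patient pays only €6825 − €2696.40 = €4128.60.

€4128.60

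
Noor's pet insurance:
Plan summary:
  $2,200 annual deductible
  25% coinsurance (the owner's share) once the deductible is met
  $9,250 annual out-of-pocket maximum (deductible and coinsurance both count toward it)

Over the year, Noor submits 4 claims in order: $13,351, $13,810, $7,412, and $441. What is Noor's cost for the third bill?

$809.75

Claim 1 — $13,351: $2,200 to deductible, leaving $11,151; 25% of $11,151 = $2,787.75. Cost to owner: $4,987.75. OOP to date $4,987.75.
Claim 2 — $13,810: deductible met; 25% of $13,810 = $3,452.50. Owner owes $3,452.50 (running OOP $8,440.25).
Claim 3 — $7,412: deductible met; 25% of $7,412 = $1,853. That would push OOP to $10,293.25, over the $9,250 cap, so owner pays $9,250 − $8,440.25 = $809.75.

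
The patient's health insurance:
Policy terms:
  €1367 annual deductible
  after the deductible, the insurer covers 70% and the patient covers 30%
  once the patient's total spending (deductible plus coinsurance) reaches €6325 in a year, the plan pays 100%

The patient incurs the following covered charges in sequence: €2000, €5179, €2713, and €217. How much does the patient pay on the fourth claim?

€65.10

#1 (€2000): deductible takes €1367, €633 remains; 30% of €633 = €189.90. Cost to patient: €1556.90. OOP to date €1556.90.
#2 (€5179): 30% coinsurance on €5179 = €1553.70. Patient pays €1553.70; OOP now €3110.60.
#3 (€2713): deductible met; 30% of €2713 = €813.90. Patient owes €813.90 (running OOP €3924.50).
#4 (€217): deductible met; 30% of €217 = €65.10. Patient owes €65.10 (running OOP €3989.60).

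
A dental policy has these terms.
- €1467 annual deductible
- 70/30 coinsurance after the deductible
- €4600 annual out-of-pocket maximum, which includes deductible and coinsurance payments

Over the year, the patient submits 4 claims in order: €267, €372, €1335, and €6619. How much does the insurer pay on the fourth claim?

€4633.30

#1 (€267): all of it applies to the deductible. Patient owes €267 (running OOP €267). Insurer: €267 − €267 = €0.
#2 (€372): all of it applies to the deductible. Patient pays €372; OOP now €639. Insurer: €372 − €372 = €0.
#3 (€1335): deductible takes €828, €507 remains; patient's 30% is €152.10. Cost to patient: €980.10. OOP to date €1619.10. Insurer: €1335 − €980.10 = €354.90.
#4 (€6619): deductible met; 30% of €6619 = €1985.70. Cost to patient: €1985.70. OOP to date €3604.80. Plan pays €6619 − €1985.70 = €4633.30.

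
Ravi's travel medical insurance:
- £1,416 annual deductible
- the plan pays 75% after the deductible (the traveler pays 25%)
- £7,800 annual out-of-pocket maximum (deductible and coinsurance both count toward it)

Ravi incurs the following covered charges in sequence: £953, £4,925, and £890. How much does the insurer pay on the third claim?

Claim 1 (£953): fully absorbed by the deductible. Traveler owes £953 (running OOP £953). Insurer: £953 − £953 = £0.
Claim 2 (£4,925): £463 finishes the deductible; £4,462 goes to coinsurance; 25% of £4,462 = £1,115.50. Traveler owes £1,578.50 (running OOP £2,531.50). Insurer: £4,925 − £1,578.50 = £3,346.50.
Claim 3 (£890): deductible met; 25% of £890 = £222.50. Cost to traveler: £222.50. OOP to date £2,754. Plan pays £890 − £222.50 = £667.50.

£667.50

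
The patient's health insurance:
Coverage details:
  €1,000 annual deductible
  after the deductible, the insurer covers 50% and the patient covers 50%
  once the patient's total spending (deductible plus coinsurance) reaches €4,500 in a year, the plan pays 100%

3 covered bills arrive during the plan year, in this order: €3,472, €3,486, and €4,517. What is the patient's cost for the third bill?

€521

Claim 1 — €3,472: €1,000 to deductible, leaving €2,472; patient's 50% is €1,236. Cost to patient: €2,236. OOP to date €2,236.
Claim 2 — €3,486: 50% coinsurance on €3,486 = €1,743. Cost to patient: €1,743. OOP to date €3,979.
Claim 3 — €4,517: deductible already satisfied, so patient's share is 50% × €4,517 = €2,258.50. Adding that to €3,979 gives €6,237.50, past the €4,500 cap; patient pays only €4,500 − €3,979 = €521.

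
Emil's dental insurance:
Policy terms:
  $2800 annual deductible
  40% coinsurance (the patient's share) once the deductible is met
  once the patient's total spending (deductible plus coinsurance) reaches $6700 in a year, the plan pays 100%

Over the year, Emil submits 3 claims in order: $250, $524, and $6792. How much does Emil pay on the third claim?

#1 ($250): entire amount goes to the deductible. Patient pays $250; OOP now $250.
#2 ($524): fully absorbed by the deductible. Patient owes $524 (running OOP $774).
#3 ($6792): $2026 finishes the deductible; $4766 goes to coinsurance; coinsurance $4766 × 40% = $1906.40. Patient owes $3932.40 (running OOP $4706.40).

$3932.40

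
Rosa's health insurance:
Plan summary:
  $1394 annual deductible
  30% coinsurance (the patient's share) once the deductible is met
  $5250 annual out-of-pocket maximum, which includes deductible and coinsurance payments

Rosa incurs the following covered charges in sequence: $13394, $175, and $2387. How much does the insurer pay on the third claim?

$2183.50

Claim 1 — $13394: $1394 to deductible, leaving $12000; coinsurance $12000 × 30% = $3600. Cost to patient: $4994. OOP to date $4994. Plan pays $13394 − $4994 = $8400.
Claim 2 — $175: deductible already satisfied, so patient's share is 30% × $175 = $52.50. Patient pays $52.50; OOP now $5046.50. Insurer: $175 − $52.50 = $122.50.
Claim 3 — $2387: deductible already satisfied, so patient's share is 30% × $2387 = $716.10. Adding that to $5046.50 gives $5762.60, past the $5250 cap; patient pays only $5250 − $5046.50 = $203.50. Plan pays $2387 − $203.50 = $2183.50.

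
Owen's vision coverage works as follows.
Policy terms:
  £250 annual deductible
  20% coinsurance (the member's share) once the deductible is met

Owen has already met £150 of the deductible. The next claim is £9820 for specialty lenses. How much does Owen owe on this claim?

£2044

Remaining deductible: £250 − £150 = £100.
The remaining £9720 (= £9820 − £100) moves to coinsurance.
20% of £9720 = £1944 falls to the member.
Member responsibility: £100 + £1944 = £2044.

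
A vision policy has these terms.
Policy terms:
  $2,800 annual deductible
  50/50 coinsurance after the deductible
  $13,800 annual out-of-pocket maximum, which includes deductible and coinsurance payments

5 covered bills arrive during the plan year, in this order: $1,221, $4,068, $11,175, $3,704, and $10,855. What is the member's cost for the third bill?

#1 ($1,221): all of it applies to the deductible. Cost to member: $1,221. OOP to date $1,221.
#2 ($4,068): deductible takes $1,579, $2,489 remains; coinsurance $2,489 × 50% = $1,244.50. Cost to member: $2,823.50. OOP to date $4,044.50.
#3 ($11,175): deductible already satisfied, so member's share is 50% × $11,175 = $5,587.50. Member owes $5,587.50 (running OOP $9,632).

$5,587.50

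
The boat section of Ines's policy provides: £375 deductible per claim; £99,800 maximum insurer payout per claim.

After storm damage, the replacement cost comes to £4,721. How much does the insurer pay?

£4,346

Subtract the deductible: £4,721 − £375 = £4,346.
£4,346 is within the £99,800 limit, so the insurer pays £4,346.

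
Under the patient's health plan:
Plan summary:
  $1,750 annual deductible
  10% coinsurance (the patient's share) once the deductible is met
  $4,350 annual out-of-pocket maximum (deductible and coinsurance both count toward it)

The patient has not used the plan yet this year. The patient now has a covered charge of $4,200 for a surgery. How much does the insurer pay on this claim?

Nothing has been paid toward the $1,750 deductible, so the first $1,750 of this charge is applied there.
That leaves $4,200 − $1,750 = $2,450 for coinsurance.
Patient's 10% share of $2,450 is $245.
That puts the patient's cost at $1,750 + $245 = $1,995 before any cap.
Year-to-date out-of-pocket becomes $0 + $1,995 = $1,995, still under the $4,350 maximum, so no cap applies.
Insurer pays the balance: $4,200 − $1,995 = $2,205.

$2,205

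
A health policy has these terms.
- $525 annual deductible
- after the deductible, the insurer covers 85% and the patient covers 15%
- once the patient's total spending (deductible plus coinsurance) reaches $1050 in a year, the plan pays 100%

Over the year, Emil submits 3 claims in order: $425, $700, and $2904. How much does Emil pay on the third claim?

$435

Bill 1, $425: fully absorbed by the deductible. Patient owes $425 (running OOP $425).
Bill 2, $700: deductible takes $100, $600 remains; 15% of $600 = $90. Cost to patient: $190. OOP to date $615.
Bill 3, $2904: deductible met; 15% of $2904 = $435.60. That would push OOP to $1050.60, over the $1050 cap, so patient pays $1050 − $615 = $435.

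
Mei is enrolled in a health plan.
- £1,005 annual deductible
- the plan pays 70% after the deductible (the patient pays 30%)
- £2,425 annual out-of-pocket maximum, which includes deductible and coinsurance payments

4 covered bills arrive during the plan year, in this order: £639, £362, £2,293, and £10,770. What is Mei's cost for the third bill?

£690.70

Bill 1, £639: fully absorbed by the deductible. Patient pays £639; OOP now £639.
Bill 2, £362: entire amount goes to the deductible. Patient pays £362; OOP now £1,001.
Bill 3, £2,293: deductible takes £4, £2,289 remains; 30% of £2,289 = £686.70. Patient owes £690.70 (running OOP £1,691.70).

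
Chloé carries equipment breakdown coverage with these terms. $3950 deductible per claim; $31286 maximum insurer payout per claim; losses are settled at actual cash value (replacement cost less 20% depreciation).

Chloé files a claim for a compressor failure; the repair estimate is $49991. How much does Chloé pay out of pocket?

Actual cash value after 20% depreciation: $49991 × 80% = $39992.80.
Less the $3950 deductible: $39992.80 − $3950 = $36042.80.
Since $36042.80 > $31286, the payout is capped at $31286.
The business owner bears the rest of the original loss: $49991 − $31286 = $18705.

$18705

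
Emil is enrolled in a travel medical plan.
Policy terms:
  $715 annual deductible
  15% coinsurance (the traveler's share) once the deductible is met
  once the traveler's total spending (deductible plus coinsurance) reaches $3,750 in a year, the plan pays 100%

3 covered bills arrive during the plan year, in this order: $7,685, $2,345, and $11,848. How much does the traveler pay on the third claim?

$1,637.75

Claim 1 ($7,685): $715 finishes the deductible; $6,970 goes to coinsurance; 15% of $6,970 = $1,045.50. Traveler pays $1,760.50; OOP now $1,760.50.
Claim 2 ($2,345): deductible met; 15% of $2,345 = $351.75. Traveler owes $351.75 (running OOP $2,112.25).
Claim 3 ($11,848): deductible already satisfied, so traveler's share is 15% × $11,848 = $1,777.20. Adding that to $2,112.25 gives $3,889.45, past the $3,750 cap; traveler pays only $3,750 − $2,112.25 = $1,637.75.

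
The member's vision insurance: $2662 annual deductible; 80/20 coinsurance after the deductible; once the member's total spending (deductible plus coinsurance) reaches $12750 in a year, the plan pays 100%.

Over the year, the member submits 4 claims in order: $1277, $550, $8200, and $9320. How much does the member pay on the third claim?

$2308

Bill 1, $1277: entire amount goes to the deductible. Cost to member: $1277. OOP to date $1277.
Bill 2, $550: fully absorbed by the deductible. Cost to member: $550. OOP to date $1827.
Bill 3, $8200: $835 finishes the deductible; $7365 goes to coinsurance; 20% of $7365 = $1473. Member pays $2308; OOP now $4135.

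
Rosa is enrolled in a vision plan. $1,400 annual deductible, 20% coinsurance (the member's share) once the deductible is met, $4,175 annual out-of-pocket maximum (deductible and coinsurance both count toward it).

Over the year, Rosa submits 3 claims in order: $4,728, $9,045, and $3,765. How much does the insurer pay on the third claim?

Claim 1 — $4,728: $1,400 to deductible, leaving $3,328; 20% of $3,328 = $665.60. Cost to member: $2,065.60. OOP to date $2,065.60. Plan pays $4,728 − $2,065.60 = $2,662.40.
Claim 2 — $9,045: deductible met; 20% of $9,045 = $1,809. Member pays $1,809; OOP now $3,874.60. Insurer: $9,045 − $1,809 = $7,236.
Claim 3 — $3,765: deductible already satisfied, so member's share is 20% × $3,765 = $753. That would push OOP to $4,627.60, over the $4,175 cap, so member pays $4,175 − $3,874.60 = $300.40. Insurer: $3,765 − $300.40 = $3,464.60.

$3,464.60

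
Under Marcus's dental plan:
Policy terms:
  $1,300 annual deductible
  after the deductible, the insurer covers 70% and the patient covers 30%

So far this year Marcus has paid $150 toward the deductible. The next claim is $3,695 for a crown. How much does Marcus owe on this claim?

$1,913.50

Deductible still to meet: $1,300 − $150 = $1,150.
That leaves $3,695 − $1,150 = $2,545 for coinsurance.
30% of $2,545 = $763.50 falls to the patient.
That puts the patient's cost at $1,150 + $763.50 = $1,913.50.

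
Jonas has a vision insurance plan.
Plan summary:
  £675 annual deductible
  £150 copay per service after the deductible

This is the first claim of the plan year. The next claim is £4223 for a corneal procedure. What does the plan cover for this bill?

Nothing has been paid toward the £675 deductible, so the first £675 of this charge is applied there.
After the £675 deductible portion, £4223 − £675 = £3548 is subject to the copay.
Copay on this service: £150.
Member responsibility: £675 + £150 = £825.
The insurer covers the remainder: £4223 − £825 = £3398.

£3398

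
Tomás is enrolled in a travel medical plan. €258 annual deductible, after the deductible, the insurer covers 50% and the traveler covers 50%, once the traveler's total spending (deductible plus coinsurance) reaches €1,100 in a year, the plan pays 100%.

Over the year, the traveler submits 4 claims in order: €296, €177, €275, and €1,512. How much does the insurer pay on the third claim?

Claim 1 (€296): deductible takes €258, €38 remains; coinsurance €38 × 50% = €19. Traveler pays €277; OOP now €277. Insurer: €296 − €277 = €19.
Claim 2 (€177): deductible met; 50% of €177 = €88.50. Cost to traveler: €88.50. OOP to date €365.50. Plan pays €177 − €88.50 = €88.50.
Claim 3 (€275): deductible met; 50% of €275 = €137.50. Traveler pays €137.50; OOP now €503. Insurer: €275 − €137.50 = €137.50.

€137.50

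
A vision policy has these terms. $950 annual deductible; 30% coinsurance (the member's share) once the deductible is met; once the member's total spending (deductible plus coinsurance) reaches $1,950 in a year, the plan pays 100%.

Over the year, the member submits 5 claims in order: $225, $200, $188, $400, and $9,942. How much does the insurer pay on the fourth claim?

$44.10

Claim 1 ($225): entire amount goes to the deductible. Cost to member: $225. OOP to date $225. Plan pays $225 − $225 = $0.
Claim 2 ($200): all of it applies to the deductible. Member owes $200 (running OOP $425). Plan pays $200 − $200 = $0.
Claim 3 ($188): all of it applies to the deductible. Member owes $188 (running OOP $613). Plan pays $188 − $188 = $0.
Claim 4 ($400): $337 to deductible, leaving $63; coinsurance $63 × 30% = $18.90. Member owes $355.90 (running OOP $968.90). Insurer: $400 − $355.90 = $44.10.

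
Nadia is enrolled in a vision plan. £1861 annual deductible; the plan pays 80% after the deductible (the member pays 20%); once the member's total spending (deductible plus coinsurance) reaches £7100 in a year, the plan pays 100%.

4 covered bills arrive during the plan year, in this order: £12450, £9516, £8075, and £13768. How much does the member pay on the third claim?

Bill 1, £12450: £1861 finishes the deductible; £10589 goes to coinsurance; coinsurance £10589 × 20% = £2117.80. Member pays £3978.80; OOP now £3978.80.
Bill 2, £9516: deductible already satisfied, so member's share is 20% × £9516 = £1903.20. Member owes £1903.20 (running OOP £5882).
Bill 3, £8075: 20% coinsurance on £8075 = £1615. Adding that to £5882 gives £7497, past the £7100 cap; member pays only £7100 − £5882 = £1218.

£1218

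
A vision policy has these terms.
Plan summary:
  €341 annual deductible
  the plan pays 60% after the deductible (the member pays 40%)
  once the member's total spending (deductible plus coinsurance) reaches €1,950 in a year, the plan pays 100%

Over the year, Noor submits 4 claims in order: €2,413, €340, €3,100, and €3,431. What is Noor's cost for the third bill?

€644.20

#1 (€2,413): €341 finishes the deductible; €2,072 goes to coinsurance; coinsurance €2,072 × 40% = €828.80. Member pays €1,169.80; OOP now €1,169.80.
#2 (€340): 40% coinsurance on €340 = €136. Member pays €136; OOP now €1,305.80.
#3 (€3,100): deductible met; 40% of €3,100 = €1,240. That would push OOP to €2,545.80, over the €1,950 cap, so member pays €1,950 − €1,305.80 = €644.20.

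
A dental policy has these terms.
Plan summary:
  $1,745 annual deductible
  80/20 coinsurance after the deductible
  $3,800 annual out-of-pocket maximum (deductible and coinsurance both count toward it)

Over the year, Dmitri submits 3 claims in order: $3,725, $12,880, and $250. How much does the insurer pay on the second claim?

$11,221

Bill 1, $3,725: $1,745 to deductible, leaving $1,980; patient's 20% is $396. Patient owes $2,141 (running OOP $2,141). Plan pays $3,725 − $2,141 = $1,584.
Bill 2, $12,880: deductible already satisfied, so patient's share is 20% × $12,880 = $2,576. OOP would hit $4,717 > $3,800, so the cap limits the patient to $3,800 − $2,141 = $1,659. Plan pays $12,880 − $1,659 = $11,221.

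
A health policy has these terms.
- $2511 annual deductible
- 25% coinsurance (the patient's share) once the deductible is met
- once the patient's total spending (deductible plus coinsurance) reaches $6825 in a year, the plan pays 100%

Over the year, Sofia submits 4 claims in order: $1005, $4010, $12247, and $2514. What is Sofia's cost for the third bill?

Claim 1 — $1005: all of it applies to the deductible. Cost to patient: $1005. OOP to date $1005.
Claim 2 — $4010: $1506 finishes the deductible; $2504 goes to coinsurance; patient's 25% is $626. Cost to patient: $2132. OOP to date $3137.
Claim 3 — $12247: deductible already satisfied, so patient's share is 25% × $12247 = $3061.75. Cost to patient: $3061.75. OOP to date $6198.75.

$3061.75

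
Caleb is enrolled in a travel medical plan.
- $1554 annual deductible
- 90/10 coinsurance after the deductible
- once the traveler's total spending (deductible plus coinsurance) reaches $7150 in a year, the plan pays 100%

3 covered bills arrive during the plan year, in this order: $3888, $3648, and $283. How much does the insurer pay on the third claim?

Claim 1 ($3888): $1554 to deductible, leaving $2334; 10% of $2334 = $233.40. Cost to traveler: $1787.40. OOP to date $1787.40. Plan pays $3888 − $1787.40 = $2100.60.
Claim 2 ($3648): deductible met; 10% of $3648 = $364.80. Cost to traveler: $364.80. OOP to date $2152.20. Insurer: $3648 − $364.80 = $3283.20.
Claim 3 ($283): deductible already satisfied, so traveler's share is 10% × $283 = $28.30. Traveler owes $28.30 (running OOP $2180.50). Plan pays $283 − $28.30 = $254.70.

$254.70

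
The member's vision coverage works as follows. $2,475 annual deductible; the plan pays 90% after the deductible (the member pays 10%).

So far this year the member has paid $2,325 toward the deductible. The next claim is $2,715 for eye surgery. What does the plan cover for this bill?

$2,325 of the $2,475 deductible is already met, leaving $150.
After the $150 deductible portion, $2,715 − $150 = $2,565 is subject to coinsurance.
Member's 10% share of $2,565 is $256.50.
Member responsibility: $150 + $256.50 = $406.50.
Insurer pays the balance: $2,715 − $406.50 = $2,308.50.

$2,308.50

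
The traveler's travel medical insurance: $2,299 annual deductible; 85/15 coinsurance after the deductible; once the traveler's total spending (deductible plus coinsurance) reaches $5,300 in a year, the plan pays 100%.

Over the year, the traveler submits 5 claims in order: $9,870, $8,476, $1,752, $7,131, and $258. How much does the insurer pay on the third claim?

$1,489.20

Claim 1 — $9,870: $2,299 finishes the deductible; $7,571 goes to coinsurance; 15% of $7,571 = $1,135.65. Traveler pays $3,434.65; OOP now $3,434.65. Insurer: $9,870 − $3,434.65 = $6,435.35.
Claim 2 — $8,476: deductible met; 15% of $8,476 = $1,271.40. Traveler pays $1,271.40; OOP now $4,706.05. Insurer: $8,476 − $1,271.40 = $7,204.60.
Claim 3 — $1,752: deductible met; 15% of $1,752 = $262.80. Traveler owes $262.80 (running OOP $4,968.85). Insurer: $1,752 − $262.80 = $1,489.20.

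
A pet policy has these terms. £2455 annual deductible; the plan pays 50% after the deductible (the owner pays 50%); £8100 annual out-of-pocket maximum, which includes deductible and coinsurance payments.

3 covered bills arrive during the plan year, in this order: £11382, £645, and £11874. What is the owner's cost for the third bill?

£859

#1 (£11382): £2455 finishes the deductible; £8927 goes to coinsurance; coinsurance £8927 × 50% = £4463.50. Cost to owner: £6918.50. OOP to date £6918.50.
#2 (£645): deductible already satisfied, so owner's share is 50% × £645 = £322.50. Owner pays £322.50; OOP now £7241.
#3 (£11874): deductible met; 50% of £11874 = £5937. That would push OOP to £13178, over the £8100 cap, so owner pays £8100 − £7241 = £859.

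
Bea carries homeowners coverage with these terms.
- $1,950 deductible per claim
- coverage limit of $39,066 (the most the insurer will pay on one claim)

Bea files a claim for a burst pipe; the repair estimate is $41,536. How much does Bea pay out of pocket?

$2,470

Subtract the deductible: $41,536 − $1,950 = $39,586.
Since $39,586 > $39,066, the payout is capped at $39,066.
Out of pocket: $41,536 − $39,066 = $2,470.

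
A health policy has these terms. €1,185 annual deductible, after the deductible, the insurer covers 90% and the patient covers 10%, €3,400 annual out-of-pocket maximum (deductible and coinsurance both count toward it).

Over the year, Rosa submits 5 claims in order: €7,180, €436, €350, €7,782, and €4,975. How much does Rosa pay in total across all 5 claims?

€3,138.80

Claim 1 (€7,180): deductible takes €1,185, €5,995 remains; 10% of €5,995 = €599.50. Patient pays €1,784.50; OOP now €1,784.50.
Claim 2 (€436): 10% coinsurance on €436 = €43.60. Patient owes €43.60 (running OOP €1,828.10).
Claim 3 (€350): deductible already satisfied, so patient's share is 10% × €350 = €35. Patient pays €35; OOP now €1,863.10.
Claim 4 (€7,782): 10% coinsurance on €7,782 = €778.20. Patient owes €778.20 (running OOP €2,641.30).
Claim 5 (€4,975): 10% coinsurance on €4,975 = €497.50. Patient pays €497.50; OOP now €3,138.80.
Total paid by the patient: €1,784.50 + €43.60 + €35 + €778.20 + €497.50 = €3,138.80.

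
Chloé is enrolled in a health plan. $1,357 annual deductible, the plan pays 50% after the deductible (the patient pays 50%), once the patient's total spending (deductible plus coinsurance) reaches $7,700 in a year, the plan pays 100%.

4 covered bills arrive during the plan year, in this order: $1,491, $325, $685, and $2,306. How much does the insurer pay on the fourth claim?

Claim 1 — $1,491: $1,357 to deductible, leaving $134; 50% of $134 = $67. Patient pays $1,424; OOP now $1,424. Insurer: $1,491 − $1,424 = $67.
Claim 2 — $325: deductible already satisfied, so patient's share is 50% × $325 = $162.50. Patient owes $162.50 (running OOP $1,586.50). Insurer: $325 − $162.50 = $162.50.
Claim 3 — $685: 50% coinsurance on $685 = $342.50. Cost to patient: $342.50. OOP to date $1,929. Plan pays $685 − $342.50 = $342.50.
Claim 4 — $2,306: deductible already satisfied, so patient's share is 50% × $2,306 = $1,153. Cost to patient: $1,153. OOP to date $3,082. Insurer: $2,306 − $1,153 = $1,153.

$1,153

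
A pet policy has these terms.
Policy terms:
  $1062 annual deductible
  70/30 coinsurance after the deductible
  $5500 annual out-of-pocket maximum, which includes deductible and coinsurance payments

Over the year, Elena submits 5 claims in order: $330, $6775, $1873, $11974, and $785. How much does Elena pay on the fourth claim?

$2063.20

Bill 1, $330: fully absorbed by the deductible. Owner owes $330 (running OOP $330).
Bill 2, $6775: $732 finishes the deductible; $6043 goes to coinsurance; 30% of $6043 = $1812.90. Cost to owner: $2544.90. OOP to date $2874.90.
Bill 3, $1873: deductible already satisfied, so owner's share is 30% × $1873 = $561.90. Owner pays $561.90; OOP now $3436.80.
Bill 4, $11974: deductible met; 30% of $11974 = $3592.20. That would push OOP to $7029, over the $5500 cap, so owner pays $5500 − $3436.80 = $2063.20.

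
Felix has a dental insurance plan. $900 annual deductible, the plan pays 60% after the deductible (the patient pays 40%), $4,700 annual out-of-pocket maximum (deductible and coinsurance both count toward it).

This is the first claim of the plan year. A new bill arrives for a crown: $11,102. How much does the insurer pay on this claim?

The full $900 deductible is still open; $900 of this bill applies to it.
That leaves $11,102 − $900 = $10,202 for coinsurance.
Coinsurance: $10,202 × 40% = $4,080.80.
So the patient owes $900 + $4,080.80 = $4,980.80 before any cap.
Adding $4,980.80 to the $0 already spent would give $4,980.80, which exceeds the $4,700 cap; the patient pays just $4,700 − $0 = $4,700.
Insurer pays the balance: $11,102 − $4,700 = $6,402.

$6,402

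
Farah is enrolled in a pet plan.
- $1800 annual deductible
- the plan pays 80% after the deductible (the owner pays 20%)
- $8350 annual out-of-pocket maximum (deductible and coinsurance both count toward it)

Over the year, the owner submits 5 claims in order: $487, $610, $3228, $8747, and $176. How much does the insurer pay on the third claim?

Claim 1 — $487: all of it applies to the deductible. Owner pays $487; OOP now $487. Plan pays $487 − $487 = $0.
Claim 2 — $610: fully absorbed by the deductible. Owner owes $610 (running OOP $1097). Plan pays $610 − $610 = $0.
Claim 3 — $3228: $703 finishes the deductible; $2525 goes to coinsurance; owner's 20% is $505. Cost to owner: $1208. OOP to date $2305. Plan pays $3228 − $1208 = $2020.

$2020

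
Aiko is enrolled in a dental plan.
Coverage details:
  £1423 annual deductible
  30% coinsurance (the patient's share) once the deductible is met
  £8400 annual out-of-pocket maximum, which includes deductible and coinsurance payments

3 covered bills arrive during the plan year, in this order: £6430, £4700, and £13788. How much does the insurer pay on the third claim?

£9723.10

Claim 1 (£6430): £1423 finishes the deductible; £5007 goes to coinsurance; 30% of £5007 = £1502.10. Cost to patient: £2925.10. OOP to date £2925.10. Insurer: £6430 − £2925.10 = £3504.90.
Claim 2 (£4700): deductible met; 30% of £4700 = £1410. Patient pays £1410; OOP now £4335.10. Plan pays £4700 − £1410 = £3290.
Claim 3 (£13788): 30% coinsurance on £13788 = £4136.40. Adding that to £4335.10 gives £8471.50, past the £8400 cap; patient pays only £8400 − £4335.10 = £4064.90. Plan pays £13788 − £4064.90 = £9723.10.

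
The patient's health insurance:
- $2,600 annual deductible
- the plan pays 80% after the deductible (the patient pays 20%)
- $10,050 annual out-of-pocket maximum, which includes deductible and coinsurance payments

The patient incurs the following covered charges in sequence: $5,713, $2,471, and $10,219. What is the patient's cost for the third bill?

$2,043.80

Bill 1, $5,713: $2,600 finishes the deductible; $3,113 goes to coinsurance; patient's 20% is $622.60. Patient pays $3,222.60; OOP now $3,222.60.
Bill 2, $2,471: deductible already satisfied, so patient's share is 20% × $2,471 = $494.20. Cost to patient: $494.20. OOP to date $3,716.80.
Bill 3, $10,219: 20% coinsurance on $10,219 = $2,043.80. Patient pays $2,043.80; OOP now $5,760.60.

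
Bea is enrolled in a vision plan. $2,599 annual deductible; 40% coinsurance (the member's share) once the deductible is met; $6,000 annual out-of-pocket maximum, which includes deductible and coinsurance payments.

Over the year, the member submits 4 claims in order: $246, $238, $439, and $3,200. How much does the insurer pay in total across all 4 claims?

#1 ($246): entire amount goes to the deductible. Member owes $246 (running OOP $246). Insurer: $246 − $246 = $0.
#2 ($238): entire amount goes to the deductible. Member pays $238; OOP now $484. Insurer: $238 − $238 = $0.
#3 ($439): fully absorbed by the deductible. Member owes $439 (running OOP $923). Plan pays $439 − $439 = $0.
#4 ($3,200): deductible takes $1,676, $1,524 remains; coinsurance $1,524 × 40% = $609.60. Cost to member: $2,285.60. OOP to date $3,208.60. Plan pays $3,200 − $2,285.60 = $914.40.
Insurer total: $0 + $0 + $0 + $914.40 = $914.40.

$914.40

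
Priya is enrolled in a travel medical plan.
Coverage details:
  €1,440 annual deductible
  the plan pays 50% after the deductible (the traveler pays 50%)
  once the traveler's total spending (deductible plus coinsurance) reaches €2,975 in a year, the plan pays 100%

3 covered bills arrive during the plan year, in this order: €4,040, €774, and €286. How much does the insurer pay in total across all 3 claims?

€2,125

Claim 1 (€4,040): €1,440 finishes the deductible; €2,600 goes to coinsurance; traveler's 50% is €1,300. Traveler owes €2,740 (running OOP €2,740). Plan pays €4,040 − €2,740 = €1,300.
Claim 2 (€774): deductible met; 50% of €774 = €387. That would push OOP to €3,127, over the €2,975 cap, so traveler pays €2,975 − €2,740 = €235. Plan pays €774 − €235 = €539.
Claim 3 (€286): 50% coinsurance on €286 = €143. Adding that to €2,975 gives €3,118, past the €2,975 cap; traveler pays only €2,975 − €2,975 = €0. Insurer: €286 − €0 = €286.
Insurer total = bills − traveler's total = €5,100 − €2,975 = €2,125.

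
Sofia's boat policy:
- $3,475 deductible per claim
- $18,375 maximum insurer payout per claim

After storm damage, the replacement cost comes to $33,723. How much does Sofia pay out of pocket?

$15,348

Subtract the deductible: $33,723 − $3,475 = $30,248.
$30,248 exceeds the $18,375 limit, so the insurer pays the limit: $18,375.
The owner bears the rest of the original loss: $33,723 − $18,375 = $15,348.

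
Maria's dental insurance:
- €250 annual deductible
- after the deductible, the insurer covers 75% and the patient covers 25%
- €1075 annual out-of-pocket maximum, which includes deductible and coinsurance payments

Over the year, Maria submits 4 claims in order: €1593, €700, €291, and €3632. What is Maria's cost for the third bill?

#1 (€1593): €250 to deductible, leaving €1343; coinsurance €1343 × 25% = €335.75. Cost to patient: €585.75. OOP to date €585.75.
#2 (€700): deductible already satisfied, so patient's share is 25% × €700 = €175. Cost to patient: €175. OOP to date €760.75.
#3 (€291): 25% coinsurance on €291 = €72.75. Patient pays €72.75; OOP now €833.50.

€72.75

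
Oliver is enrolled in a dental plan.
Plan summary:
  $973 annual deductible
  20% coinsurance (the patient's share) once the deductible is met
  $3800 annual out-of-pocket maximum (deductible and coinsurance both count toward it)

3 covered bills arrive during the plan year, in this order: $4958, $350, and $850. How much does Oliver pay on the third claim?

$170

#1 ($4958): deductible takes $973, $3985 remains; coinsurance $3985 × 20% = $797. Patient pays $1770; OOP now $1770.
#2 ($350): 20% coinsurance on $350 = $70. Patient owes $70 (running OOP $1840).
#3 ($850): 20% coinsurance on $850 = $170. Cost to patient: $170. OOP to date $2010.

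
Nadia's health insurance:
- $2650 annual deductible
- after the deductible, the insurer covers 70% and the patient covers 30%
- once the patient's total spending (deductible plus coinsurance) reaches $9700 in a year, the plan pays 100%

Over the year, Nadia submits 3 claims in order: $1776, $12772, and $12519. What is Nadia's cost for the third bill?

$3480.60

Claim 1 ($1776): all of it applies to the deductible. Patient pays $1776; OOP now $1776.
Claim 2 ($12772): $874 to deductible, leaving $11898; patient's 30% is $3569.40. Patient pays $4443.40; OOP now $6219.40.
Claim 3 ($12519): deductible met; 30% of $12519 = $3755.70. That would push OOP to $9975.10, over the $9700 cap, so patient pays $9700 − $6219.40 = $3480.60.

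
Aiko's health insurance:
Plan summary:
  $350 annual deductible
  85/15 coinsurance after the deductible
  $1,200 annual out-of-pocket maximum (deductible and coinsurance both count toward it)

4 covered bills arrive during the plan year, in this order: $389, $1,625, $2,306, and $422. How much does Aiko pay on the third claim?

#1 ($389): $350 to deductible, leaving $39; coinsurance $39 × 15% = $5.85. Patient owes $355.85 (running OOP $355.85).
#2 ($1,625): deductible already satisfied, so patient's share is 15% × $1,625 = $243.75. Cost to patient: $243.75. OOP to date $599.60.
#3 ($2,306): 15% coinsurance on $2,306 = $345.90. Cost to patient: $345.90. OOP to date $945.50.

$345.90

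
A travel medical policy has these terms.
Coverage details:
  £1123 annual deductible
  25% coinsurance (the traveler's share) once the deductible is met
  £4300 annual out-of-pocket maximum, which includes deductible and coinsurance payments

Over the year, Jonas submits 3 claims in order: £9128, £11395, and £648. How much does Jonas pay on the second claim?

Claim 1 — £9128: deductible takes £1123, £8005 remains; traveler's 25% is £2001.25. Cost to traveler: £3124.25. OOP to date £3124.25.
Claim 2 — £11395: 25% coinsurance on £11395 = £2848.75. Adding that to £3124.25 gives £5973, past the £4300 cap; traveler pays only £4300 − £3124.25 = £1175.75.

£1175.75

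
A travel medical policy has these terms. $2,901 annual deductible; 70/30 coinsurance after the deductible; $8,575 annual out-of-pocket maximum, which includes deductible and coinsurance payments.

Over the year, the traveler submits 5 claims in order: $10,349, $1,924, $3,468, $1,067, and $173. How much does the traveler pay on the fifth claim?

Claim 1 ($10,349): $2,901 to deductible, leaving $7,448; traveler's 30% is $2,234.40. Cost to traveler: $5,135.40. OOP to date $5,135.40.
Claim 2 ($1,924): 30% coinsurance on $1,924 = $577.20. Cost to traveler: $577.20. OOP to date $5,712.60.
Claim 3 ($3,468): deductible met; 30% of $3,468 = $1,040.40. Traveler pays $1,040.40; OOP now $6,753.
Claim 4 ($1,067): deductible met; 30% of $1,067 = $320.10. Traveler owes $320.10 (running OOP $7,073.10).
Claim 5 ($173): 30% coinsurance on $173 = $51.90. Cost to traveler: $51.90. OOP to date $7,125.

$51.90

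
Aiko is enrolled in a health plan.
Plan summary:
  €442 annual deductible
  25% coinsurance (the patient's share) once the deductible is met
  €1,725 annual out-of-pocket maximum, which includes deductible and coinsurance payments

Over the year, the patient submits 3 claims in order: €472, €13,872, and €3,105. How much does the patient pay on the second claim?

€1,275.50

#1 (€472): €442 to deductible, leaving €30; 25% of €30 = €7.50. Patient owes €449.50 (running OOP €449.50).
#2 (€13,872): 25% coinsurance on €13,872 = €3,468. That would push OOP to €3,917.50, over the €1,725 cap, so patient pays €1,725 − €449.50 = €1,275.50.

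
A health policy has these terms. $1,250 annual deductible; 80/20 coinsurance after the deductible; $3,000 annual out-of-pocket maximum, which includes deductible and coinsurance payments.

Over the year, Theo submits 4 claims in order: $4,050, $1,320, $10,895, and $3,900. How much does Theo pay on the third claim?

Claim 1 ($4,050): $1,250 finishes the deductible; $2,800 goes to coinsurance; coinsurance $2,800 × 20% = $560. Cost to patient: $1,810. OOP to date $1,810.
Claim 2 ($1,320): 20% coinsurance on $1,320 = $264. Patient owes $264 (running OOP $2,074).
Claim 3 ($10,895): 20% coinsurance on $10,895 = $2,179. OOP would hit $4,253 > $3,000, so the cap limits the patient to $3,000 − $2,074 = $926.

$926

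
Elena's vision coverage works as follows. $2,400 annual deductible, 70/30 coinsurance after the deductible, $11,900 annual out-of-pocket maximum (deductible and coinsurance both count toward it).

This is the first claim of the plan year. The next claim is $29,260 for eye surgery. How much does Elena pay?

$10,458

Nothing has been paid toward the $2,400 deductible, so the first $2,400 of this charge is applied there.
That leaves $29,260 − $2,400 = $26,860 for coinsurance.
30% of $26,860 = $8,058 falls to the member.
So the member owes $2,400 + $8,058 = $10,458 before any cap.
Cumulative spending $0 + $10,458 = $10,458 stays under the $11,900 maximum.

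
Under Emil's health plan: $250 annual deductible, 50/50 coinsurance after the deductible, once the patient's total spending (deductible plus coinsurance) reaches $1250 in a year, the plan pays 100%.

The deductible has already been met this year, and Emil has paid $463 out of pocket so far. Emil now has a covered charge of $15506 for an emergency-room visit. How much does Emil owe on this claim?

The deductible is already satisfied, so the full bill goes to coinsurance.
Coinsurance: $15506 × 50% = $7753.
Year-to-date out-of-pocket would reach $463 + $7753 = $8216, above the $1250 maximum, so the patient pays only $1250 − $463 = $787.

$787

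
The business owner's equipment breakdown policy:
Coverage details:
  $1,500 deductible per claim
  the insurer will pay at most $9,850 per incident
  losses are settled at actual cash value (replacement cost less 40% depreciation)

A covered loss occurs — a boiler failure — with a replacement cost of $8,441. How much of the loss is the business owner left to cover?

Depreciate 40%: the covered value is $8,441 × 0.6 = $5,064.60.
Subtract the deductible: $5,064.60 − $1,500 = $3,564.60.
$3,564.60 is within the $9,850 limit, so the insurer pays $3,564.60.
Out of pocket: $8,441 − $3,564.60 = $4,876.40.

$4,876.40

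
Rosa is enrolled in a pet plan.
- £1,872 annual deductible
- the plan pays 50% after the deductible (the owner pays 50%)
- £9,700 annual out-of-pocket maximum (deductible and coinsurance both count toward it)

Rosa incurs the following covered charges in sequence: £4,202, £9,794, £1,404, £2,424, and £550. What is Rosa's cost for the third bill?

£702

Claim 1 — £4,202: deductible takes £1,872, £2,330 remains; coinsurance £2,330 × 50% = £1,165. Cost to owner: £3,037. OOP to date £3,037.
Claim 2 — £9,794: 50% coinsurance on £9,794 = £4,897. Owner owes £4,897 (running OOP £7,934).
Claim 3 — £1,404: 50% coinsurance on £1,404 = £702. Owner pays £702; OOP now £8,636.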